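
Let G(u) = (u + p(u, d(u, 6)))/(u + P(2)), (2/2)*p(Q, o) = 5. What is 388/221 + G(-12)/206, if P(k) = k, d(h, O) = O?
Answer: 800827/455260 ≈ 1.7591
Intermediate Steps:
p(Q, o) = 5
G(u) = (5 + u)/(2 + u) (G(u) = (u + 5)/(u + 2) = (5 + u)/(2 + u))
388/221 + G(-12)/206 = 388/221 + ((5 - 12)/(2 - 12))/206 = 388*(1/221) + (-7/(-10))*(1/206) = 388/221 - ⅒*(-7)*(1/206) = 388/221 + (7/10)*(1/206) = 388/221 + 7/2060 = 800827/455260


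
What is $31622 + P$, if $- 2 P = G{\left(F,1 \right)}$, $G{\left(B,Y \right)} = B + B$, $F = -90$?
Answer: $31712$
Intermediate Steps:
$G{\left(B,Y \right)} = 2 B$
$P = 90$ ($P = - \frac{2 \left(-90\right)}{2} = \left(- \frac{1}{2}\right) \left(-180\right) = 90$)
$31622 + P = 31622 + 90 = 31712$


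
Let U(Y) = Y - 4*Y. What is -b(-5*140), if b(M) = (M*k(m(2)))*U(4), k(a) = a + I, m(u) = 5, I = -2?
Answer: -25200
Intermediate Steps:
U(Y) = -3*Y
k(a) = -2 + a (k(a) = a - 2 = -2 + a)
b(M) = -36*M (b(M) = (M*(-2 + 5))*(-3*4) = (M*3)*(-12) = (3*M)*(-12) = -36*M)
-b(-5*140) = -(-36)*(-5*140) = -(-36)*(-700) = -1*25200 = -25200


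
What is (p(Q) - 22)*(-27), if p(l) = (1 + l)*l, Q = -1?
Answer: 594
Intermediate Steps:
p(l) = l*(1 + l)
(p(Q) - 22)*(-27) = (-(1 - 1) - 22)*(-27) = (-1*0 - 22)*(-27) = (0 - 22)*(-27) = -22*(-27) = 594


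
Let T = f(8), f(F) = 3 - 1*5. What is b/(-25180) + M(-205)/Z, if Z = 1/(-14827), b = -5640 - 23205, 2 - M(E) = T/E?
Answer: -30463676331/1032380 ≈ -29508.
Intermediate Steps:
f(F) = -2 (f(F) = 3 - 5 = -2)
T = -2
M(E) = 2 + 2/E (M(E) = 2 - (-2)/E = 2 + 2/E)
b = -28845
Z = -1/14827 ≈ -6.7445e-5
b/(-25180) + M(-205)/Z = -28845/(-25180) + (2 + 2/(-205))/(-1/14827) = -28845*(-1/25180) + (2 + 2*(-1/205))*(-14827) = 5769/5036 + (2 - 2/205)*(-14827) = 5769/5036 + (408/205)*(-14827) = 5769/5036 - 6049416/205 = -30463676331/1032380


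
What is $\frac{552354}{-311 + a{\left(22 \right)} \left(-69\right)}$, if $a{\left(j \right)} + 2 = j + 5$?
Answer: $- \frac{276177}{1018} \approx -271.29$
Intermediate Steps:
$a{\left(j \right)} = 3 + j$ ($a{\left(j \right)} = -2 + \left(j + 5\right) = -2 + \left(5 + j\right) = 3 + j$)
$\frac{552354}{-311 + a{\left(22 \right)} \left(-69\right)} = \frac{552354}{-311 + \left(3 + 22\right) \left(-69\right)} = \frac{552354}{-311 + 25 \left(-69\right)} = \frac{552354}{-311 - 1725} = \frac{552354}{-2036} = 552354 \left(- \frac{1}{2036}\right) = - \frac{276177}{1018}$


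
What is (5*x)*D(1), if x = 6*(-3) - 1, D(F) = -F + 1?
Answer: 0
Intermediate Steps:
D(F) = 1 - F
x = -19 (x = -18 - 1 = -19)
(5*x)*D(1) = (5*(-19))*(1 - 1*1) = -95*(1 - 1) = -95*0 = 0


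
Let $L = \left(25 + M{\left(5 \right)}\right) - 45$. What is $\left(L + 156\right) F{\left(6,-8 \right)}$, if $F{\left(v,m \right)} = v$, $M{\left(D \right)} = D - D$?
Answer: $816$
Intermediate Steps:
$M{\left(D \right)} = 0$
$L = -20$ ($L = \left(25 + 0\right) - 45 = 25 - 45 = -20$)
$\left(L + 156\right) F{\left(6,-8 \right)} = \left(-20 + 156\right) 6 = 136 \cdot 6 = 816$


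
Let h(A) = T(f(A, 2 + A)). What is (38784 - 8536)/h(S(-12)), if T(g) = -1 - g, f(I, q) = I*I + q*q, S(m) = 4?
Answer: -30248/53 ≈ -570.72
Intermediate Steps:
f(I, q) = I² + q²
h(A) = -1 - A² - (2 + A)² (h(A) = -1 - (A² + (2 + A)²) = -1 + (-A² - (2 + A)²) = -1 - A² - (2 + A)²)
(38784 - 8536)/h(S(-12)) = (38784 - 8536)/(-1 - 1*4² - (2 + 4)²) = 30248/(-1 - 1*16 - 1*6²) = 30248/(-1 - 16 - 1*36) = 30248/(-1 - 16 - 36) = 30248/(-53) = 30248*(-1/53) = -30248/53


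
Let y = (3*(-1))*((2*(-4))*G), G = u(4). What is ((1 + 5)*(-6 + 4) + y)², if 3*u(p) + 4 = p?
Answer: 144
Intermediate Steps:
u(p) = -4/3 + p/3
G = 0 (G = -4/3 + (⅓)*4 = -4/3 + 4/3 = 0)
y = 0 (y = (3*(-1))*((2*(-4))*0) = -(-24)*0 = -3*0 = 0)
((1 + 5)*(-6 + 4) + y)² = ((1 + 5)*(-6 + 4) + 0)² = (6*(-2) + 0)² = (-12 + 0)² = (-12)² = 144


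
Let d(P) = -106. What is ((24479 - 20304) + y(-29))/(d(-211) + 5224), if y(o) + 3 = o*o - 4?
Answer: 5009/5118 ≈ 0.97870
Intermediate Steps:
y(o) = -7 + o**2 (y(o) = -3 + (o*o - 4) = -3 + (o**2 - 4) = -3 + (-4 + o**2) = -7 + o**2)
((24479 - 20304) + y(-29))/(d(-211) + 5224) = ((24479 - 20304) + (-7 + (-29)**2))/(-106 + 5224) = (4175 + (-7 + 841))/5118 = (4175 + 834)*(1/5118) = 5009*(1/5118) = 5009/5118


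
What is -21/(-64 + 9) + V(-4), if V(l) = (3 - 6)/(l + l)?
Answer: 333/440 ≈ 0.75682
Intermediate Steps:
V(l) = -3/(2*l) (V(l) = -3*1/(2*l) = -3/(2*l))
-21/(-64 + 9) + V(-4) = -21/(-64 + 9) - 3/2/(-4) = -21/(-55) - 3/2*(-¼) = -1/55*(-21) + 3/8 = 21/55 + 3/8 = 333/440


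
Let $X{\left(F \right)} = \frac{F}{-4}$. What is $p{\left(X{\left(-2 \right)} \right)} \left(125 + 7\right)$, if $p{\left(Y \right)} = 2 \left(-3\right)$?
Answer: $-792$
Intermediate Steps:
$X{\left(F \right)} = - \frac{F}{4}$ ($X{\left(F \right)} = F \left(- \frac{1}{4}\right) = - \frac{F}{4}$)
$p{\left(Y \right)} = -6$
$p{\left(X{\left(-2 \right)} \right)} \left(125 + 7\right) = - 6 \left(125 + 7\right) = \left(-6\right) 132 = -792$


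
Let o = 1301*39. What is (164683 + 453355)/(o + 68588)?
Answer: 618038/119327 ≈ 5.1794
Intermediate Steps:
o = 50739
(164683 + 453355)/(o + 68588) = (164683 + 453355)/(50739 + 68588) = 618038/119327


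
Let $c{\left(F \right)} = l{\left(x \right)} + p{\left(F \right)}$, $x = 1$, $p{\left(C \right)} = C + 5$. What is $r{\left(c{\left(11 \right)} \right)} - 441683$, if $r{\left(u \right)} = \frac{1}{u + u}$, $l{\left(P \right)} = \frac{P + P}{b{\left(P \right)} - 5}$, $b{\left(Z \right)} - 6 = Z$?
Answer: $- \frac{15017221}{34} \approx -4.4168 \cdot 10^{5}$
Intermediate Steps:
$p{\left(C \right)} = 5 + C$
$b{\left(Z \right)} = 6 + Z$
$l{\left(P \right)} = \frac{2 P}{1 + P}$ ($l{\left(P \right)} = \frac{P + P}{\left(6 + P\right) - 5} = \frac{2 P}{1 + P}$)
$c{\left(F \right)} = 6 + F$ ($c{\left(F \right)} = 2 \cdot 1 \frac{1}{1 + 1} + \left(5 + F\right) = 2 \cdot 1 \cdot \frac{1}{2} + \left(5 + F\right) = 1 + \left(5 + F\right) = 6 + F$)
$r{\left(u \right)} = \frac{1}{2 u}$
$r{\left(c{\left(11 \right)} \right)} - 441683 = \frac{1}{2 \left(6 + 11\right)} - 441683 = \frac{1}{2 \cdot 17} - 441683 = \frac{1}{2} \cdot \frac{1}{17} - 441683 = \frac{1}{34} - 441683 = - \frac{15017221}{34}$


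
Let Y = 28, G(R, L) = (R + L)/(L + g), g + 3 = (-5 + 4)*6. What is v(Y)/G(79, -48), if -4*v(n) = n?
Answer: 399/31 ≈ 12.871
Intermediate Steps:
g = -9 (g = -3 + (-5 + 4)*6 = -3 - 1*6 = -3 - 6 = -9)
G(R, L) = (L + R)/(-9 + L) (G(R, L) = (R + L)/(L - 9) = (L + R)/(-9 + L))
v(n) = -n/4
v(Y)/G(79, -48) = (-¼*28)/(((-48 + 79)/(-9 - 48))) = -7/(31/(-57)) = -7/((-1/57*31)) = -7/(-31/57) = -7*(-57/31) = 399/31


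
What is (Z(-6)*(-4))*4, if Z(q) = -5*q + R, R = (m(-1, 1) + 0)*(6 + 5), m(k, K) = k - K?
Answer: -128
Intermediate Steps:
R = -22 (R = ((-1 - 1*1) + 0)*(6 + 5) = ((-1 - 1) + 0)*11 = (-2 + 0)*11 = -2*11 = -22)
Z(q) = -22 - 5*q (Z(q) = -5*q - 22 = -22 - 5*q)
(Z(-6)*(-4))*4 = ((-22 - 5*(-6))*(-4))*4 = ((-22 + 30)*(-4))*4 = (8*(-4))*4 = -32*4 = -128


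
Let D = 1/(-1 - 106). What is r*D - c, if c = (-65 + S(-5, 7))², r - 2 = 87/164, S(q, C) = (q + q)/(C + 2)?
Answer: -6212464315/1421388 ≈ -4370.7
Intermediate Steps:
S(q, C) = 2*q/(2 + C) (S(q, C) = (2*q)/(2 + C) = 2*q/(2 + C))
D = -1/107 (D = 1/(-107) = -1/107 ≈ -0.0093458)
r = 415/164 (r = 2 + 87/164 = 415/164 ≈ 2.5305)
c = 354025/81 (c = (-65 + 2*(-5)/(2 + 7))² = (-65 + 2*(-5)/9)² = (-65 + 2*(-5)*(⅑))² = (-65 - 10/9)² = (-595/9)² = 354025/81 ≈ 4370.7)
r*D - c = (415/164)*(-1/107) - 1*354025/81 = -415/17548 - 354025/81 = -6212464315/1421388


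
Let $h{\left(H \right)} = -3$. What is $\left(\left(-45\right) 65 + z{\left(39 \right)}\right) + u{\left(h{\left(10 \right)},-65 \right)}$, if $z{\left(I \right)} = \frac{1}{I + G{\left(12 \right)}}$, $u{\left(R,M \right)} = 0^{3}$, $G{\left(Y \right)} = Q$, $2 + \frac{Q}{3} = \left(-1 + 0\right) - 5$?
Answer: $- \frac{43874}{15} \approx -2924.9$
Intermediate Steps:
$Q = -24$ ($Q = -6 + 3 \left(\left(-1 + 0\right) - 5\right) = -6 + 3 \left(-1 - 5\right) = -6 + 3 \left(-6\right) = -6 - 18 = -24$)
$G{\left(Y \right)} = -24$
$u{\left(R,M \right)} = 0$
$z{\left(I \right)} = \frac{1}{-24 + I}$ ($z{\left(I \right)} = \frac{1}{I - 24} = \frac{1}{-24 + I}$)
$\left(\left(-45\right) 65 + z{\left(39 \right)}\right) + u{\left(h{\left(10 \right)},-65 \right)} = \left(\left(-45\right) 65 + \frac{1}{-24 + 39}\right) + 0 = \left(-2925 + \frac{1}{15}\right) + 0 = - \frac{43874}{15} + 0 = - \frac{43874}{15}$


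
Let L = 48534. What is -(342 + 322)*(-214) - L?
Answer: 93562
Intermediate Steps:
-(342 + 322)*(-214) - L = -(342 + 322)*(-214) - 1*48534 = -664*(-214) - 48534 = -1*(-142096) - 48534 = 142096 - 48534 = 93562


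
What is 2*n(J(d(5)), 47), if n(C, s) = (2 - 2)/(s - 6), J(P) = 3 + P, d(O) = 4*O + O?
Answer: 0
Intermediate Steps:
d(O) = 5*O
n(C, s) = 0 (n(C, s) = 0/(-6 + s) = 0)
2*n(J(d(5)), 47) = 2*0 = 0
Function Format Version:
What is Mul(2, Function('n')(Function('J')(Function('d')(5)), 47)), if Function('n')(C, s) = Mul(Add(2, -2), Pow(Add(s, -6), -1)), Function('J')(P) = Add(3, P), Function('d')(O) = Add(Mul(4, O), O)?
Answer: 0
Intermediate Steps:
Function('d')(O) = Mul(5, O)
Function('n')(C, s) = 0 (Function('n')(C, s) = Mul(0, Pow(Add(-6, s), -1)) = 0)
Mul(2, Function('n')(Function('J')(Function('d')(5)), 47)) = Mul(2, 0) = 0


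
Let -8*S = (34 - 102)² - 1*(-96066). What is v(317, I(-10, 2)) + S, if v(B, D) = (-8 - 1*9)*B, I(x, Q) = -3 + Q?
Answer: -71901/4 ≈ -17975.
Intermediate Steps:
v(B, D) = -17*B (v(B, D) = (-8 - 9)*B = -17*B)
S = -50345/4 (S = -((34 - 102)² - 1*(-96066))/8 = -((-68)² + 96066)/8 = -(4624 + 96066)/8 = -⅛*100690 = -50345/4 ≈ -12586.)
v(317, I(-10, 2)) + S = -17*317 - 50345/4 = -5389 - 50345/4 = -71901/4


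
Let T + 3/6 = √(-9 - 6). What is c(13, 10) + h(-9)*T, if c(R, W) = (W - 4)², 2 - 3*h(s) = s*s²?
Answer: -515/6 + 731*I*√15/3 ≈ -85.833 + 943.72*I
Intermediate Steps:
h(s) = ⅔ - s³/3 (h(s) = ⅔ - s*s²/3 = ⅔ - s³/3)
c(R, W) = (-4 + W)²
T = -½ + I*√15 (T = -½ + √(-9 - 6) = -½ + √(-15) = -½ + I*√15 ≈ -0.5 + 3.873*I)
c(13, 10) + h(-9)*T = (-4 + 10)² + (⅔ - ⅓*(-9)³)*(-½ + I*√15) = 6² + (⅔ - ⅓*(-729))*(-½ + I*√15) = 36 + (⅔ + 243)*(-½ + I*√15) = 36 + 731*(-½ + I*√15)/3 = 36 + (-731/6 + 731*I*√15/3) = -515/6 + 731*I*√15/3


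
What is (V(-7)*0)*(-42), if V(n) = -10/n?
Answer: 0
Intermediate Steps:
(V(-7)*0)*(-42) = (-10/(-7)*0)*(-42) = (-10*(-1/7)*0)*(-42) = ((10/7)*0)*(-42) = 0*(-42) = 0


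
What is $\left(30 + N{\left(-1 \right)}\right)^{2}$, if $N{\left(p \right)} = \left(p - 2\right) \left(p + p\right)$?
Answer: $1296$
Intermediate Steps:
$N{\left(p \right)} = 2 p \left(-2 + p\right)$ ($N{\left(p \right)} = \left(-2 + p\right) 2 p = 2 p \left(-2 + p\right)$)
$\left(30 + N{\left(-1 \right)}\right)^{2} = \left(30 + 2 \left(-1\right) \left(-2 - 1\right)\right)^{2} = \left(30 + 2 \left(-1\right) \left(-3\right)\right)^{2} = \left(30 + 6\right)^{2} = 36^{2} = 1296$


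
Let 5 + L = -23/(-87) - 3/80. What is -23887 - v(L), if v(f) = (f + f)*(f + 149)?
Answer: -545214378601/24220800 ≈ -22510.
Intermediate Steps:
L = -33221/6960 (L = -5 + (-23/(-87) - 3/80) = -5 + (-23*(-1/87) - 3*1/80) = -5 + (23/87 - 3/80) = -5 + 1579/6960 = -33221/6960 ≈ -4.7731)
v(f) = 2*f*(149 + f) (v(f) = (2*f)*(149 + f) = 2*f*(149 + f))
-23887 - v(L) = -23887 - 2*(-33221)*(149 - 33221/6960)/6960 = -23887 - 2*(-33221)*1003819/(6960*6960) = -23887 - 1*(-33347870999/24220800) = -23887 + 33347870999/24220800 = -545214378601/24220800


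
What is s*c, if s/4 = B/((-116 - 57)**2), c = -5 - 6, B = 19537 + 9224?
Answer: -1265484/29929 ≈ -42.283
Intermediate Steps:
B = 28761
c = -11
s = 115044/29929 (s = 4*(28761/((-116 - 57)**2)) = 4*(28761/((-173)**2)) = 4*(28761/29929) = 115044/29929 ≈ 3.8439)
s*c = (115044/29929)*(-11) = -1265484/29929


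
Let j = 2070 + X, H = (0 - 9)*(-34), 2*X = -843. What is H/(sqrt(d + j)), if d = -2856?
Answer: -102*I*sqrt(4830)/805 ≈ -8.806*I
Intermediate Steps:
X = -843/2 (X = (1/2)*(-843) = -843/2 ≈ -421.50)
H = 306 (H = -9*(-34) = 306)
j = 3297/2 (j = 2070 - 843/2 = 3297/2 ≈ 1648.5)
H/(sqrt(d + j)) = 306/(sqrt(-2856 + 3297/2)) = 306/(sqrt(-2415/2)) = 306/((I*sqrt(4830)/2)) = 306*(-I*sqrt(4830)/2415) = -102*I*sqrt(4830)/805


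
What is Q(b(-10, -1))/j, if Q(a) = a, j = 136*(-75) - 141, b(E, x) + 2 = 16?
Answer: -14/10341 ≈ -0.0013538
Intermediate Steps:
b(E, x) = 14 (b(E, x) = -2 + 16 = 14)
j = -10341 (j = -10200 - 141 = -10341)
Q(b(-10, -1))/j = 14/(-10341) = 14*(-1/10341) = -14/10341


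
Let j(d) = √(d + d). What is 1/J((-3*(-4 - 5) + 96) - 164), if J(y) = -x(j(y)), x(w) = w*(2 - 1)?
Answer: I*√82/82 ≈ 0.11043*I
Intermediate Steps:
j(d) = √2*√d (j(d) = √(2*d) = √2*√d)
x(w) = w (x(w) = w*1 = w)
J(y) = -√2*√y
1/J((-3*(-4 - 5) + 96) - 164) = 1/(-√2*√((-3*(-4 - 5) + 96) - 164)) = 1/(-√2*√((-3*(-9) + 96) - 164)) = 1/(-√2*√((27 + 96) - 164)) = 1/(-√2*√(123 - 164)) = 1/(-√2*√(-41)) = 1/(-√2*I*√41) = 1/(-I*√82) = I*√82/82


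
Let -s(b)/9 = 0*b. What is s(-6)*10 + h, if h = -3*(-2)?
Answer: 6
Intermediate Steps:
s(b) = 0 (s(b) = -0*b = -9*0 = 0)
h = 6
s(-6)*10 + h = 0*10 + 6 = 0 + 6 = 6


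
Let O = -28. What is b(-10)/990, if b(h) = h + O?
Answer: -19/495 ≈ -0.038384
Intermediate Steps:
b(h) = -28 + h (b(h) = h - 28 = -28 + h)
b(-10)/990 = (-28 - 10)/990 = -38*1/990 = -19/495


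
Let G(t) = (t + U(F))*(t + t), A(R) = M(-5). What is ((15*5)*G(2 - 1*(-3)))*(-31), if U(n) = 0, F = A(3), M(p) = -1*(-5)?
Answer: -116250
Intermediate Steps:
M(p) = 5
A(R) = 5
F = 5
G(t) = 2*t² (G(t) = (t + 0)*(t + t) = t*(2*t) = 2*t²)
((15*5)*G(2 - 1*(-3)))*(-31) = ((15*5)*(2*(2 - 1*(-3))²))*(-31) = (75*(2*(2 + 3)²))*(-31) = (75*(2*5²))*(-31) = (75*(2*25))*(-31) = (75*50)*(-31) = 3750*(-31) = -116250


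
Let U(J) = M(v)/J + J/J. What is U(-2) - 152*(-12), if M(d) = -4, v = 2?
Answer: 1827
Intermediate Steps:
U(J) = 1 - 4/J (U(J) = -4/J + J/J = -4/J + 1 = 1 - 4/J)
U(-2) - 152*(-12) = (-4 - 2)/(-2) - 152*(-12) = -½*(-6) + 1824 = 3 + 1824 = 1827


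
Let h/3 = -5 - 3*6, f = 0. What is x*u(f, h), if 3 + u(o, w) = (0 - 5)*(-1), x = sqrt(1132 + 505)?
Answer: 2*sqrt(1637) ≈ 80.920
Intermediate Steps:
h = -69 (h = 3*(-5 - 3*6) = 3*(-5 - 18) = 3*(-23) = -69)
x = sqrt(1637) ≈ 40.460
u(o, w) = 2 (u(o, w) = -3 + (0 - 5)*(-1) = -3 - 5*(-1) = -3 + 5 = 2)
x*u(f, h) = sqrt(1637)*2 = 2*sqrt(1637)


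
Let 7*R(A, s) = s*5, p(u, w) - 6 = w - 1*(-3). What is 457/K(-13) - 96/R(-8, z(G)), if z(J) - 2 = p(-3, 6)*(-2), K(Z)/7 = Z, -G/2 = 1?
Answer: -101/455 ≈ -0.22198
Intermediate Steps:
G = -2 (G = -2*1 = -2)
K(Z) = 7*Z
p(u, w) = 9 + w (p(u, w) = 6 + (w - 1*(-3)) = 6 + (w + 3) = 6 + (3 + w) = 9 + w)
z(J) = -28 (z(J) = 2 + (9 + 6)*(-2) = 2 + 15*(-2) = 2 - 30 = -28)
R(A, s) = 5*s/7 (R(A, s) = (s*5)/7 = (5*s)/7 = 5*s/7)
457/K(-13) - 96/R(-8, z(G)) = 457/((7*(-13))) - 96/((5/7)*(-28)) = 457/(-91) - 96/(-20) = 457*(-1/91) - 96*(-1/20) = -457/91 + 24/5 = -101/455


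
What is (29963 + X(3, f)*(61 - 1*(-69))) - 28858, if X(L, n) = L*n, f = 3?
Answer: 2275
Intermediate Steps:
(29963 + X(3, f)*(61 - 1*(-69))) - 28858 = (29963 + (3*3)*(61 - 1*(-69))) - 28858 = (29963 + 9*(61 + 69)) - 28858 = (29963 + 9*130) - 28858 = (29963 + 1170) - 28858 = 31133 - 28858 = 2275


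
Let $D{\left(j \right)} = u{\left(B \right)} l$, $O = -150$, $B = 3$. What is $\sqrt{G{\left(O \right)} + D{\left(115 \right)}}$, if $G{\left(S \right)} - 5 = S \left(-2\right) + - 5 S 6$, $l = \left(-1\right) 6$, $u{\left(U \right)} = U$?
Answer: $\sqrt{4787} \approx 69.188$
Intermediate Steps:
$l = -6$
$D{\left(j \right)} = -18$ ($D{\left(j \right)} = 3 \left(-6\right) = -18$)
$G{\left(S \right)} = 5 - 32 S$ ($G{\left(S \right)} = 5 + \left(S \left(-2\right) + - 5 S 6\right) = 5 - 32 S$)
$\sqrt{G{\left(O \right)} + D{\left(115 \right)}} = \sqrt{\left(5 - -4800\right) - 18} = \sqrt{\left(5 + 4800\right) - 18} = \sqrt{4805 - 18} = \sqrt{4787}$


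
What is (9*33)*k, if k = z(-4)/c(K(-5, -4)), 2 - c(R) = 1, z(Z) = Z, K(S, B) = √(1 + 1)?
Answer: -1188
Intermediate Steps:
K(S, B) = √2
c(R) = 1 (c(R) = 2 - 1*1 = 2 - 1 = 1)
k = -4 (k = -4/1 = -4*1 = -4)
(9*33)*k = (9*33)*(-4) = 297*(-4) = -1188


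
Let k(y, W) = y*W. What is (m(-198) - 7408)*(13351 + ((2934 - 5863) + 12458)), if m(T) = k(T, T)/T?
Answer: -174025280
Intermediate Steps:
k(y, W) = W*y
m(T) = T (m(T) = (T*T)/T = T²/T = T)
(m(-198) - 7408)*(13351 + ((2934 - 5863) + 12458)) = (-198 - 7408)*(13351 + ((2934 - 5863) + 12458)) = -7606*(13351 + (-2929 + 12458)) = -7606*(13351 + 9529) = -7606*22880 = -174025280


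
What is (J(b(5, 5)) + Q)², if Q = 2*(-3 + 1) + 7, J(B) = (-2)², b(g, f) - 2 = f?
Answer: 49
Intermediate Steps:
b(g, f) = 2 + f
J(B) = 4
Q = 3 (Q = 2*(-2) + 7 = -4 + 7 = 3)
(J(b(5, 5)) + Q)² = (4 + 3)² = 7² = 49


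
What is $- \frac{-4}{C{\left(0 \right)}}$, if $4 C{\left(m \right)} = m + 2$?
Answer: $8$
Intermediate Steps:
$C{\left(m \right)} = \frac{1}{2} + \frac{m}{4}$ ($C{\left(m \right)} = \frac{m + 2}{4} = \frac{2 + m}{4} = \frac{1}{2} + \frac{m}{4}$)
$- \frac{-4}{C{\left(0 \right)}} = - \frac{-4}{\frac{1}{2} + \frac{1}{4} \cdot 0} = - \frac{-4}{\frac{1}{2} + 0} = - \left(-4\right) \frac{1}{\frac{1}{2}} = - \left(-4\right) 2 = \left(-1\right) \left(-8\right) = 8$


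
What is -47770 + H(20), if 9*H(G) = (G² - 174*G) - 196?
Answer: -48134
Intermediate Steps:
H(G) = -196/9 - 58*G/3 + G²/9 (H(G) = ((G² - 174*G) - 196)/9 = (-196 + G² - 174*G)/9 = -196/9 - 58*G/3 + G²/9)
-47770 + H(20) = -47770 + (-196/9 - 58/3*20 + (⅑)*20²) = -47770 + (-196/9 - 1160/3 + (⅑)*400) = -47770 + (-196/9 - 1160/3 + 400/9) = -47770 - 364 = -48134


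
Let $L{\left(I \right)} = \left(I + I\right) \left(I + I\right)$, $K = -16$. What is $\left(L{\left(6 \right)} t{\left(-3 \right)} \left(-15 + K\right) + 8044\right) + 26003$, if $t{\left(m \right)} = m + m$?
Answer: $60831$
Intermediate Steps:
$t{\left(m \right)} = 2 m$
$L{\left(I \right)} = 4 I^{2}$ ($L{\left(I \right)} = 2 I 2 I = 4 I^{2}$)
$\left(L{\left(6 \right)} t{\left(-3 \right)} \left(-15 + K\right) + 8044\right) + 26003 = \left(4 \cdot 6^{2} \cdot 2 \left(-3\right) \left(-15 - 16\right) + 8044\right) + 26003 = \left(4 \cdot 36 \left(-6\right) \left(-31\right) + 8044\right) + 26003 = \left(144 \left(-6\right) \left(-31\right) + 8044\right) + 26003 = \left(\left(-864\right) \left(-31\right) + 8044\right) + 26003 = \left(26784 + 8044\right) + 26003 = 34828 + 26003 = 60831$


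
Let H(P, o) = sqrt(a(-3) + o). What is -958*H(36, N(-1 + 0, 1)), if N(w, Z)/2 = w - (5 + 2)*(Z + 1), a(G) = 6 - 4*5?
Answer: -1916*I*sqrt(11) ≈ -6354.7*I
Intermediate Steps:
a(G) = -14 (a(G) = 6 - 20 = -14)
N(w, Z) = -14 - 14*Z + 2*w (N(w, Z) = 2*(w - (5 + 2)*(Z + 1)) = 2*(w - 7*(1 + Z)) = 2*(w - (7 + 7*Z)) = 2*(w + (-7 - 7*Z)) = 2*(-7 + w - 7*Z) = -14 - 14*Z + 2*w)
H(P, o) = sqrt(-14 + o)
-958*H(36, N(-1 + 0, 1)) = -958*sqrt(-14 + (-14 - 14*1 + 2*(-1 + 0))) = -958*sqrt(-14 + (-14 - 14 + 2*(-1))) = -958*sqrt(-14 + (-14 - 14 - 2)) = -958*sqrt(-14 - 30) = -1916*I*sqrt(11)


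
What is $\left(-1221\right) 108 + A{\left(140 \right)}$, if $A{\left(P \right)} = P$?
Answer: $-131728$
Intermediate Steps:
$\left(-1221\right) 108 + A{\left(140 \right)} = \left(-1221\right) 108 + 140 = -131868 + 140 = -131728$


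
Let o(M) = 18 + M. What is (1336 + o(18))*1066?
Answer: 1462552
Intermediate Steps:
(1336 + o(18))*1066 = (1336 + (18 + 18))*1066 = (1336 + 36)*1066 = 1372*1066 = 1462552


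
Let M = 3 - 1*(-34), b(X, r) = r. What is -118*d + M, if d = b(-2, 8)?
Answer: -907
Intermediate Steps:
M = 37 (M = 3 + 34 = 37)
d = 8
-118*d + M = -118*8 + 37 = -944 + 37 = -907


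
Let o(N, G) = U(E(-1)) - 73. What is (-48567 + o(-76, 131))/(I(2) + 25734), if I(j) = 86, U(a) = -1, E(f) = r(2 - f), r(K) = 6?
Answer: -48641/25820 ≈ -1.8839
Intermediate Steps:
E(f) = 6
o(N, G) = -74 (o(N, G) = -1 - 73 = -74)
(-48567 + o(-76, 131))/(I(2) + 25734) = (-48567 - 74)/(86 + 25734) = -48641/25820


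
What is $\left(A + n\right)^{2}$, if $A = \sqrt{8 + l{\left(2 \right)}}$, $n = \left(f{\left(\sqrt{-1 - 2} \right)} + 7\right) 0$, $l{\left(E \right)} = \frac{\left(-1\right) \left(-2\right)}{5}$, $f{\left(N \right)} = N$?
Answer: $\frac{42}{5} \approx 8.4$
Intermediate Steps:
$l{\left(E \right)} = \frac{2}{5}$ ($l{\left(E \right)} = 2 \cdot \frac{1}{5} = \frac{2}{5}$)
$n = 0$ ($n = \left(\sqrt{-1 - 2} + 7\right) 0 = \left(\sqrt{-3} + 7\right) 0 = \left(i \sqrt{3} + 7\right) 0 = \left(7 + i \sqrt{3}\right) 0 = 0$)
$A = \frac{\sqrt{210}}{5}$ ($A = \sqrt{8 + \frac{2}{5}} = \sqrt{\frac{42}{5}} = \frac{\sqrt{210}}{5} \approx 2.8983$)
$\left(A + n\right)^{2} = \left(\frac{\sqrt{210}}{5} + 0\right)^{2} = \left(\frac{\sqrt{210}}{5}\right)^{2} = \frac{42}{5}$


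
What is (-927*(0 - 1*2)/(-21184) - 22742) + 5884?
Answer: -178560863/10592 ≈ -16858.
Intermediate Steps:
(-927*(0 - 1*2)/(-21184) - 22742) + 5884 = (-927*(0 - 2)*(-1/21184) - 22742) + 5884 = (-927*(-2)*(-1/21184) - 22742) + 5884 = (1854*(-1/21184) - 22742) + 5884 = (-927/10592 - 22742) + 5884 = -240884191/10592 + 5884 = -178560863/10592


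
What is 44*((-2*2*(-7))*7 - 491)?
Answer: -12980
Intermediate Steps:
44*((-2*2*(-7))*7 - 491) = 44*(-4*(-7)*7 - 491) = 44*(28*7 - 491) = 44*(196 - 491) = 44*(-295) = -12980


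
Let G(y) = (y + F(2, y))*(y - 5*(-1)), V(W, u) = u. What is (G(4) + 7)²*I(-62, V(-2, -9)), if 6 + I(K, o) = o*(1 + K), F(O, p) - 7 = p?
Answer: 10949052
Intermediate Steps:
F(O, p) = 7 + p
I(K, o) = -6 + o*(1 + K)
G(y) = (5 + y)*(7 + 2*y) (G(y) = (y + (7 + y))*(y - 5*(-1)) = (7 + 2*y)*(y + 5) = (7 + 2*y)*(5 + y) = (5 + y)*(7 + 2*y))
(G(4) + 7)²*I(-62, V(-2, -9)) = ((35 + 2*4² + 17*4) + 7)²*(-6 - 9 - 62*(-9)) = ((35 + 2*16 + 68) + 7)²*(-6 - 9 + 558) = ((35 + 32 + 68) + 7)²*543 = (135 + 7)²*543 = 142²*543 = 20164*543 = 10949052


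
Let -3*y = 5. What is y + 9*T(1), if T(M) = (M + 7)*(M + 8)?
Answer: 1939/3 ≈ 646.33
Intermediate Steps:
y = -5/3 (y = -⅓*5 = -5/3 ≈ -1.6667)
T(M) = (7 + M)*(8 + M)
y + 9*T(1) = -5/3 + 9*(56 + 1² + 15*1) = -5/3 + 9*(56 + 1 + 15) = -5/3 + 9*72 = -5/3 + 648 = 1939/3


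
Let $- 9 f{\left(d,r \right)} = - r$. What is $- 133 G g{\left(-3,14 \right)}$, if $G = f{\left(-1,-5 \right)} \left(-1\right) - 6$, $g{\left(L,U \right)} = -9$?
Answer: $-6517$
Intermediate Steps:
$f{\left(d,r \right)} = \frac{r}{9}$ ($f{\left(d,r \right)} = - \frac{\left(-1\right) r}{9} = \frac{r}{9}$)
$G = - \frac{49}{9}$ ($G = \frac{1}{9} \left(-5\right) \left(-1\right) - 6 = \left(- \frac{5}{9}\right) \left(-1\right) - 6 = \frac{5}{9} - 6 = - \frac{49}{9} \approx -5.4444$)
$- 133 G g{\left(-3,14 \right)} = \left(-133\right) \left(- \frac{49}{9}\right) \left(-9\right) = \frac{6517}{9} \left(-9\right) = -6517$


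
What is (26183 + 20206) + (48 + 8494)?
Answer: 54931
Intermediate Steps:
(26183 + 20206) + (48 + 8494) = 46389 + 8542 = 54931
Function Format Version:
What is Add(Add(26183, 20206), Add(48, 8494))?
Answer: 54931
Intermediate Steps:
Add(Add(26183, 20206), Add(48, 8494)) = Add(46389, 8542) = 54931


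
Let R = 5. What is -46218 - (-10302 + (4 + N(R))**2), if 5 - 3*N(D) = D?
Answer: -35932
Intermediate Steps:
N(D) = 5/3 - D/3
-46218 - (-10302 + (4 + N(R))**2) = -46218 - (-10302 + (4 + (5/3 - 1/3*5))**2) = -46218 - (-10302 + (4 + (5/3 - 5/3))**2) = -46218 - (-10302 + (4 + 0)**2) = -46218 - (-10302 + 4**2) = -46218 - (-10302 + 16) = -46218 - 1*(-10286) = -46218 + 10286 = -35932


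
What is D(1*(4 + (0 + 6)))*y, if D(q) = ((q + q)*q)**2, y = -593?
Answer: -23720000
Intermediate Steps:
D(q) = 4*q**4 (D(q) = ((2*q)*q)**2 = (2*q**2)**2 = 4*q**4)
D(1*(4 + (0 + 6)))*y = (4*(1*(4 + (0 + 6)))**4)*(-593) = (4*(1*(4 + 6))**4)*(-593) = (4*(1*10)**4)*(-593) = (4*10**4)*(-593) = (4*10000)*(-593) = 40000*(-593) = -23720000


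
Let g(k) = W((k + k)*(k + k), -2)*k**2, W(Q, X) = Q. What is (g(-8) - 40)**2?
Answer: 267126336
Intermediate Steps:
g(k) = 4*k**4 (g(k) = ((k + k)*(k + k))*k**2 = ((2*k)*(2*k))*k**2 = (4*k**2)*k**2 = 4*k**4)
(g(-8) - 40)**2 = (4*(-8)**4 - 40)**2 = (4*4096 - 40)**2 = (16384 - 40)**2 = 16344**2 = 267126336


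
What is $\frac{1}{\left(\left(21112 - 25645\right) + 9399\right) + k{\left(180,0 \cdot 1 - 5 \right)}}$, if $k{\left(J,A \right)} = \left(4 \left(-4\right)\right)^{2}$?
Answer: $\frac{1}{5122} \approx 0.00019524$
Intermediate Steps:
$k{\left(J,A \right)} = 256$ ($k{\left(J,A \right)} = \left(-16\right)^{2} = 256$)
$\frac{1}{\left(\left(21112 - 25645\right) + 9399\right) + k{\left(180,0 \cdot 1 - 5 \right)}} = \frac{1}{\left(\left(21112 - 25645\right) + 9399\right) + 256} = \frac{1}{\left(-4533 + 9399\right) + 256} = \frac{1}{4866 + 256} = \frac{1}{5122}$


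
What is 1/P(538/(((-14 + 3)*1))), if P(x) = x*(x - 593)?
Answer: 121/3798818 ≈ 3.1852e-5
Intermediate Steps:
P(x) = x*(-593 + x)
1/P(538/(((-14 + 3)*1))) = 1/((538/(((-14 + 3)*1)))*(-593 + 538/(((-14 + 3)*1)))) = 1/((538/((-11*1)))*(-593 + 538/((-11*1)))) = 1/((538/(-11))*(-593 + 538/(-11))) = 1/((538*(-1/11))*(-593 + 538*(-1/11))) = 1/(-538*(-593 - 538/11)/11) = 1/(-538/11*(-7061/11)) = 1/(3798818/121) = 121/3798818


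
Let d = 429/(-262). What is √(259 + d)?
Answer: √17666398/262 ≈ 16.043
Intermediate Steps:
d = -429/262 (d = 429*(-1/262) = -429/262 ≈ -1.6374)
√(259 + d) = √(259 - 429/262) = √(67429/262) = √17666398/262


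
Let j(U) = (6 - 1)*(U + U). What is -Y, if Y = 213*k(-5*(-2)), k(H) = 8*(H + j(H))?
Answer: -187440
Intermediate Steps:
j(U) = 10*U (j(U) = 5*(2*U) = 10*U)
k(H) = 88*H (k(H) = 8*(H + 10*H) = 8*(11*H) = 88*H)
Y = 187440 (Y = 213*(88*(-5*(-2))) = 213*(88*10) = 213*880 = 187440)
-Y = -1*187440 = -187440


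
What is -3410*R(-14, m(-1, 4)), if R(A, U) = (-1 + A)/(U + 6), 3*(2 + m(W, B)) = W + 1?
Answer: 25575/2 ≈ 12788.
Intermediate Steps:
m(W, B) = -5/3 + W/3 (m(W, B) = -2 + (W + 1)/3 = -2 + (1 + W)/3 = -2 + (1/3 + W/3) = -5/3 + W/3)
R(A, U) = (-1 + A)/(6 + U)
-3410*R(-14, m(-1, 4)) = -3410*(-1 - 14)/(6 + (-5/3 + (1/3)*(-1))) = -3410*(-15)/(6 + (-5/3 - 1/3)) = -3410*(-15)/(6 - 2) = -3410*(-15)/4 = -1705*(-15)/2 = -3410*(-15/4) = 25575/2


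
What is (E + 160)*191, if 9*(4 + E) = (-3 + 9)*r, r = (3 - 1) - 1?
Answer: 89770/3 ≈ 29923.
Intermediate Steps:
r = 1 (r = 2 - 1 = 1)
E = -10/3 (E = -4 + ((-3 + 9)*1)/9 = -4 + (6*1)/9 = -4 + (⅑)*6 = -4 + ⅔ = -10/3 ≈ -3.3333)
(E + 160)*191 = (-10/3 + 160)*191 = (470/3)*191 = 89770/3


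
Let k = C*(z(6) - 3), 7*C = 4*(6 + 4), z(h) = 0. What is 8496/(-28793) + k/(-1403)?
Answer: -79984056/282776053 ≈ -0.28285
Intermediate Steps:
C = 40/7 (C = (4*(6 + 4))/7 = (4*10)/7 = (⅐)*40 = 40/7 ≈ 5.7143)
k = -120/7 (k = 40*(0 - 3)/7 = (40/7)*(-3) = -120/7 ≈ -17.143)
8496/(-28793) + k/(-1403) = 8496/(-28793) - 120/7/(-1403) = 8496*(-1/28793) - 120/7*(-1/1403) = -8496/28793 + 120/9821 = -79984056/282776053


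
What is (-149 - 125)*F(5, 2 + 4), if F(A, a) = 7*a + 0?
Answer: -11508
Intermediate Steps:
F(A, a) = 7*a
(-149 - 125)*F(5, 2 + 4) = (-149 - 125)*(7*(2 + 4)) = -1918*6 = -274*42 = -11508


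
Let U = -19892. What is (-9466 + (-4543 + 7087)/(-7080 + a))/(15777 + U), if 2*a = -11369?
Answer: 241662602/105051835 ≈ 2.3004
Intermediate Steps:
a = -11369/2 (a = (½)*(-11369) = -11369/2 ≈ -5684.5)
(-9466 + (-4543 + 7087)/(-7080 + a))/(15777 + U) = (-9466 + (-4543 + 7087)/(-7080 - 11369/2))/(15777 - 19892) = (-9466 + 2544/(-25529/2))/(-4115) = (-9466 + 2544*(-2/25529))*(-1/4115) = (-9466 - 5088/25529)*(-1/4115) = -241662602/25529*(-1/4115) = 241662602/105051835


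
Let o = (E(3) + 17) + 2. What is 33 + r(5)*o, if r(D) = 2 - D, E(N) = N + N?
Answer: -42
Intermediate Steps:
E(N) = 2*N
o = 25 (o = (2*3 + 17) + 2 = (6 + 17) + 2 = 23 + 2 = 25)
33 + r(5)*o = 33 + (2 - 1*5)*25 = 33 + (2 - 5)*25 = 33 - 3*25 = 33 - 75 = -42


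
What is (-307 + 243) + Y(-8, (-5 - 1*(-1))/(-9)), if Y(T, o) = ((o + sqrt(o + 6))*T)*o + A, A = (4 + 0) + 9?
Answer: -4259/81 - 32*sqrt(58)/27 ≈ -61.606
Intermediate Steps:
A = 13 (A = 4 + 9 = 13)
Y(T, o) = 13 + T*o*(o + sqrt(6 + o)) (Y(T, o) = ((o + sqrt(o + 6))*T)*o + 13 = ((o + sqrt(6 + o))*T)*o + 13 = (T*(o + sqrt(6 + o)))*o + 13 = T*o*(o + sqrt(6 + o)) + 13 = 13 + T*o*(o + sqrt(6 + o)))
(-307 + 243) + Y(-8, (-5 - 1*(-1))/(-9)) = (-307 + 243) + (13 - 8*(-5 - 1*(-1))**2/81 - 8*(-5 - 1*(-1))/(-9)*sqrt(6 + (-5 - 1*(-1))/(-9))) = -64 + (13 - 8*(-5 + 1)**2/81 - 8*(-5 + 1)*(-1/9)*sqrt(6 + (-5 + 1)*(-1/9))) = -64 + (13 - 8*(-4*(-1/9))**2 - 8*(-4*(-1/9))*sqrt(6 - 4*(-1/9))) = -64 + (13 - 8*(4/9)**2 - 8*4/9*sqrt(6 + 4/9)) = -64 + (13 - 8*16/81 - 8*4/9*sqrt(58/9)) = -64 + (13 - 128/81 - 8*4/9*sqrt(58)/3) = -64 + (13 - 128/81 - 32*sqrt(58)/27) = -64 + (925/81 - 32*sqrt(58)/27) = -4259/81 - 32*sqrt(58)/27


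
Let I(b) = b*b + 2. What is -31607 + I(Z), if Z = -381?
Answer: 113556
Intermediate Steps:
I(b) = 2 + b² (I(b) = b² + 2 = 2 + b²)
-31607 + I(Z) = -31607 + (2 + (-381)²) = -31607 + (2 + 145161) = -31607 + 145163 = 113556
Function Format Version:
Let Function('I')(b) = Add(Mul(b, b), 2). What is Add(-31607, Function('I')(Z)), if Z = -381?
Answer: 113556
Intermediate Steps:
Function('I')(b) = Add(2, Pow(b, 2)) (Function('I')(b) = Add(Pow(b, 2), 2) = Add(2, Pow(b, 2)))
Add(-31607, Function('I')(Z)) = Add(-31607, Add(2, Pow(-381, 2))) = Add(-31607, Add(2, 145161)) = Add(-31607, 145163) = 113556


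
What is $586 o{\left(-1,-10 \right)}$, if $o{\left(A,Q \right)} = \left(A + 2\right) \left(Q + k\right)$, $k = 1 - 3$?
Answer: $-7032$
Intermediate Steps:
$k = -2$ ($k = 1 - 3 = -2$)
$o{\left(A,Q \right)} = \left(-2 + Q\right) \left(2 + A\right)$ ($o{\left(A,Q \right)} = \left(A + 2\right) \left(Q - 2\right) = \left(2 + A\right) \left(-2 + Q\right) = \left(-2 + Q\right) \left(2 + A\right)$)
$586 o{\left(-1,-10 \right)} = 586 \left(-4 - -2 + 2 \left(-10\right) - -10\right) = 586 \left(-4 + 2 - 20 + 10\right) = 586 \left(-12\right) = -7032$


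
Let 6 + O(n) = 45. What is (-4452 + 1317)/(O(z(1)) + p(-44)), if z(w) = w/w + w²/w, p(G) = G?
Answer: 627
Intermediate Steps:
z(w) = 1 + w
O(n) = 39 (O(n) = -6 + 45 = 39)
(-4452 + 1317)/(O(z(1)) + p(-44)) = (-4452 + 1317)/(39 - 44) = -3135/(-5) = -3135*(-⅕) = 627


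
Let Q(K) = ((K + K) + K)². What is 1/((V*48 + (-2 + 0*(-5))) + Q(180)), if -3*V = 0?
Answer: 1/291598 ≈ 3.4294e-6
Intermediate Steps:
V = 0 (V = -⅓*0 = 0)
Q(K) = 9*K² (Q(K) = (2*K + K)² = (3*K)² = 9*K²)
1/((V*48 + (-2 + 0*(-5))) + Q(180)) = 1/((0*48 + (-2 + 0*(-5))) + 9*180²) = 1/((0 + (-2 + 0)) + 9*32400) = 1/((0 - 2) + 291600) = 1/(-2 + 291600) = 1/291598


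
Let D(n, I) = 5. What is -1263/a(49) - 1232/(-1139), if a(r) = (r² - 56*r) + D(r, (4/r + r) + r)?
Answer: 1854973/384982 ≈ 4.8183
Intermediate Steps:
a(r) = 5 + r² - 56*r (a(r) = (r² - 56*r) + 5 = 5 + r² - 56*r)
-1263/a(49) - 1232/(-1139) = -1263/(5 + 49² - 56*49) - 1232/(-1139) = -1263/(5 + 2401 - 2744) - 1232*(-1/1139) = -1263/(-338) + 1232/1139 = -1263*(-1/338) + 1232/1139 = 1263/338 + 1232/1139 = 1854973/384982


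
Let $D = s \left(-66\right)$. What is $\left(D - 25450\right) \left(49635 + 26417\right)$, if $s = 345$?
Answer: $-3667227440$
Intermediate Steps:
$D = -22770$ ($D = 345 \left(-66\right) = -22770$)
$\left(D - 25450\right) \left(49635 + 26417\right) = \left(-22770 - 25450\right) \left(49635 + 26417\right) = \left(-48220\right) 76052 = -3667227440$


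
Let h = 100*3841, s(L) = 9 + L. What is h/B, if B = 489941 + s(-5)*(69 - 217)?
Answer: 384100/489349 ≈ 0.78492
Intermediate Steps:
h = 384100
B = 489349 (B = 489941 + (9 - 5)*(69 - 217) = 489941 + 4*(-148) = 489941 - 592 = 489349)
h/B = 384100/489349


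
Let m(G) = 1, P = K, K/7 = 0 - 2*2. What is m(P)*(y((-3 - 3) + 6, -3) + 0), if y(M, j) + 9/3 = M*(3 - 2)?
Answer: -3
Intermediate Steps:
K = -28 (K = 7*(0 - 2*2) = 7*(0 - 4) = 7*(-4) = -28)
y(M, j) = -3 + M (y(M, j) = -3 + M*(3 - 2) = -3 + M*1 = -3 + M)
P = -28
m(P)*(y((-3 - 3) + 6, -3) + 0) = 1*((-3 + ((-3 - 3) + 6)) + 0) = 1*((-3 + (-6 + 6)) + 0) = 1*((-3 + 0) + 0) = 1*(-3 + 0) = 1*(-3) = -3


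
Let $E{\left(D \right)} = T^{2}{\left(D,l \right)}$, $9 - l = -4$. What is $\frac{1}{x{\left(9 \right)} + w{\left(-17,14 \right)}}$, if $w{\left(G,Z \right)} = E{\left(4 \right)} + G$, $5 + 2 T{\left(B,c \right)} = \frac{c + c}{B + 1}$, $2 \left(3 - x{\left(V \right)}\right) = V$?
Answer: $- \frac{100}{1849} \approx -0.054083$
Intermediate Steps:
$l = 13$ ($l = 9 - -4 = 9 + 4 = 13$)
$x{\left(V \right)} = 3 - \frac{V}{2}$
$T{\left(B,c \right)} = - \frac{5}{2} + \frac{c}{1 + B}$ ($T{\left(B,c \right)} = - \frac{5}{2} + \frac{\left(c + c\right) \frac{1}{B + 1}}{2} = - \frac{5}{2} + \frac{2 c \frac{1}{1 + B}}{2} = - \frac{5}{2} + \frac{c}{1 + B}$)
$E{\left(D \right)} = \frac{\left(21 - 5 D\right)^{2}}{4 \left(1 + D\right)^{2}}$ ($E{\left(D \right)} = \left(\frac{-5 - 5 D + 2 \cdot 13}{2 \left(1 + D\right)}\right)^{2} = \left(\frac{-5 - 5 D + 26}{2 \left(1 + D\right)}\right)^{2} = \left(\frac{21 - 5 D}{2 \left(1 + D\right)}\right)^{2} = \frac{\left(21 - 5 D\right)^{2}}{4 \left(1 + D\right)^{2}}$)
$w{\left(G,Z \right)} = \frac{1}{100} + G$ ($w{\left(G,Z \right)} = \frac{\left(-21 + 5 \cdot 4\right)^{2}}{4 \left(1 + 4\right)^{2}} + G = \frac{\left(-21 + 20\right)^{2}}{4 \cdot 25} + G = \frac{1}{4} \cdot \frac{1}{25} \left(-1\right)^{2} + G = \frac{1}{4} \cdot \frac{1}{25} \cdot 1 + G = \frac{1}{100} + G$)
$\frac{1}{x{\left(9 \right)} + w{\left(-17,14 \right)}} = \frac{1}{\left(3 - \frac{9}{2}\right) + \left(\frac{1}{100} - 17\right)} = \frac{1}{\left(3 - \frac{9}{2}\right) - \frac{1699}{100}} = \frac{1}{- \frac{3}{2} - \frac{1699}{100}} = \frac{1}{- \frac{1849}{100}} = - \frac{100}{1849}$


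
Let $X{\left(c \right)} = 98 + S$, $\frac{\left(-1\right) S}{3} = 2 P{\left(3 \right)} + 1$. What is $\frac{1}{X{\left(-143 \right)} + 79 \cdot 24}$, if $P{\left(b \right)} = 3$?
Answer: $\frac{1}{1973} \approx 0.00050684$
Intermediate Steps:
$S = -21$ ($S = - 3 \left(2 \cdot 3 + 1\right) = - 3 \left(6 + 1\right) = \left(-3\right) 7 = -21$)
$X{\left(c \right)} = 77$ ($X{\left(c \right)} = 98 - 21 = 77$)
$\frac{1}{X{\left(-143 \right)} + 79 \cdot 24} = \frac{1}{77 + 79 \cdot 24} = \frac{1}{77 + 1896} = \frac{1}{1973}$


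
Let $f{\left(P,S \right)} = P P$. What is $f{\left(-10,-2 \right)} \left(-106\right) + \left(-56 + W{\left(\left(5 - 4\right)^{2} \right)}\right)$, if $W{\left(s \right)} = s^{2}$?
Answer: $-10655$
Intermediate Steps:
$f{\left(P,S \right)} = P^{2}$
$f{\left(-10,-2 \right)} \left(-106\right) + \left(-56 + W{\left(\left(5 - 4\right)^{2} \right)}\right) = \left(-10\right)^{2} \left(-106\right) - \left(56 - \left(\left(5 - 4\right)^{2}\right)^{2}\right) = 100 \left(-106\right) - \left(56 - \left(1^{2}\right)^{2}\right) = -10600 - \left(56 - 1^{2}\right) = -10600 + \left(-56 + 1\right) = -10600 - 55 = -10655$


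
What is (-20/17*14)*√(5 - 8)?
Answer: -280*I*√3/17 ≈ -28.528*I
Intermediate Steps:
(-20/17*14)*√(5 - 8) = (-20*1/17*14)*√(-3) = (-20/17*14)*(I*√3) = -280*I*√3/17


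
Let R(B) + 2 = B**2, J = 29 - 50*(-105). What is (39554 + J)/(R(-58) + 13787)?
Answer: 44833/17149 ≈ 2.6143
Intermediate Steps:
J = 5279 (J = 29 + 5250 = 5279)
R(B) = -2 + B**2
(39554 + J)/(R(-58) + 13787) = (39554 + 5279)/((-2 + (-58)**2) + 13787) = 44833/((-2 + 3364) + 13787) = 44833/(3362 + 13787) = 44833/17149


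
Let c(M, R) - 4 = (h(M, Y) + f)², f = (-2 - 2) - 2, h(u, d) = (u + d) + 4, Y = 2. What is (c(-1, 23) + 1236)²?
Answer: 1540081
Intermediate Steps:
h(u, d) = 4 + d + u (h(u, d) = (d + u) + 4 = 4 + d + u)
f = -6 (f = -4 - 2 = -6)
c(M, R) = 4 + M² (c(M, R) = 4 + ((4 + 2 + M) - 6)² = 4 + ((6 + M) - 6)² = 4 + M²)
(c(-1, 23) + 1236)² = ((4 + (-1)²) + 1236)² = ((4 + 1) + 1236)² = (5 + 1236)² = 1241² = 1540081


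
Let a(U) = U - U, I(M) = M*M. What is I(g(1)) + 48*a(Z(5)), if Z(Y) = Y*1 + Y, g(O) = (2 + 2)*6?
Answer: 576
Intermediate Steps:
g(O) = 24 (g(O) = 4*6 = 24)
Z(Y) = 2*Y (Z(Y) = Y + Y = 2*Y)
I(M) = M²
a(U) = 0
I(g(1)) + 48*a(Z(5)) = 24² + 48*0 = 576 + 0 = 576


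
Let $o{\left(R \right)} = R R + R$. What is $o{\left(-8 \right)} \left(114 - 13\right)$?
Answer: $5656$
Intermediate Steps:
$o{\left(R \right)} = R + R^{2}$ ($o{\left(R \right)} = R^{2} + R = R + R^{2}$)
$o{\left(-8 \right)} \left(114 - 13\right) = - 8 \left(1 - 8\right) \left(114 - 13\right) = \left(-8\right) \left(-7\right) 101 = 56 \cdot 101 = 5656$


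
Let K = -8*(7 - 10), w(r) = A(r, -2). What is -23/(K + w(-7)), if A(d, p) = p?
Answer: -23/22 ≈ -1.0455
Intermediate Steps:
w(r) = -2
K = 24 (K = -8*(-3) = 24)
-23/(K + w(-7)) = -23/(24 - 2) = -23/22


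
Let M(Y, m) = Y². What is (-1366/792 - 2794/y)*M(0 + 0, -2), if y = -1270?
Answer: 0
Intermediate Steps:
(-1366/792 - 2794/y)*M(0 + 0, -2) = (-1366/792 - 2794/(-1270))*(0 + 0)² = (-1366*1/792 - 2794*(-1/1270))*0² = (-683/396 + 11/5)*0 = (941/1980)*0 = 0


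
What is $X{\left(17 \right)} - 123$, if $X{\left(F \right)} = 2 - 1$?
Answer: $-122$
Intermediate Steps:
$X{\left(F \right)} = 1$
$X{\left(17 \right)} - 123 = 1 - 123 = -122$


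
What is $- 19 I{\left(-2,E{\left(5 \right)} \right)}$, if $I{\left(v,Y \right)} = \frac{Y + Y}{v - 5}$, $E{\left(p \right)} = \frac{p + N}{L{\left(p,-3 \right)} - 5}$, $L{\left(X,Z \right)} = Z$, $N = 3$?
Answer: $- \frac{38}{7} \approx -5.4286$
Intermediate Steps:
$E{\left(p \right)} = - \frac{3}{8} - \frac{p}{8}$ ($E{\left(p \right)} = \frac{p + 3}{-3 - 5} = \frac{3 + p}{-8} = \left(3 + p\right) \left(- \frac{1}{8}\right) = - \frac{3}{8} - \frac{p}{8}$)
$I{\left(v,Y \right)} = \frac{2 Y}{-5 + v}$
$- 19 I{\left(-2,E{\left(5 \right)} \right)} = - 19 \frac{2 \left(- \frac{3}{8} - \frac{5}{8}\right)}{-5 - 2} = - 19 \frac{2 \left(- \frac{3}{8} - \frac{5}{8}\right)}{-7} = - 19 \cdot 2 \left(-1\right) \left(- \frac{1}{7}\right) = \left(-19\right) \frac{2}{7} = - \frac{38}{7}$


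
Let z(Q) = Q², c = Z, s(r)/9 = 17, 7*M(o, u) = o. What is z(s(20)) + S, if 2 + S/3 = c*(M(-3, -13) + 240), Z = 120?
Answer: 767541/7 ≈ 1.0965e+5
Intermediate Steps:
M(o, u) = o/7
s(r) = 153 (s(r) = 9*17 = 153)
c = 120
S = 603678/7 (S = -6 + 3*(120*((⅐)*(-3) + 240)) = -6 + 3*(120*(-3/7 + 240)) = -6 + 3*(120*(1677/7)) = -6 + 3*(201240/7) = -6 + 603720/7 = 603678/7 ≈ 86240.)
z(s(20)) + S = 153² + 603678/7 = 23409 + 603678/7 = 767541/7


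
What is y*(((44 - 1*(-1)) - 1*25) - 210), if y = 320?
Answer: -60800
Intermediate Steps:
y*(((44 - 1*(-1)) - 1*25) - 210) = 320*(((44 - 1*(-1)) - 1*25) - 210) = 320*(((44 + 1) - 25) - 210) = 320*((45 - 25) - 210) = 320*(20 - 210) = 320*(-190) = -60800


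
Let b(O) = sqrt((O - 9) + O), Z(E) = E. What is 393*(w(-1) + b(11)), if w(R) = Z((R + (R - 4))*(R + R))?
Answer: 4716 + 393*sqrt(13) ≈ 6133.0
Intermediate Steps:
b(O) = sqrt(-9 + 2*O) (b(O) = sqrt((-9 + O) + O) = sqrt(-9 + 2*O))
w(R) = 2*R*(-4 + 2*R) (w(R) = (R + (R - 4))*(R + R) = (R + (-4 + R))*(2*R) = (-4 + 2*R)*(2*R) = 2*R*(-4 + 2*R))
393*(w(-1) + b(11)) = 393*(4*(-1)*(-2 - 1) + sqrt(-9 + 2*11)) = 393*(4*(-1)*(-3) + sqrt(-9 + 22)) = 393*(12 + sqrt(13)) = 4716 + 393*sqrt(13)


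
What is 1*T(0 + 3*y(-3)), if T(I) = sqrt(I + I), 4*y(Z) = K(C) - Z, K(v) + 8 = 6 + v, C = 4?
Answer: sqrt(30)/2 ≈ 2.7386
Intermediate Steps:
K(v) = -2 + v (K(v) = -8 + (6 + v) = -2 + v)
y(Z) = 1/2 - Z/4 (y(Z) = ((-2 + 4) - Z)/4 = (2 - Z)/4 = 1/2 - Z/4)
T(I) = sqrt(2)*sqrt(I) (T(I) = sqrt(2*I) = sqrt(2)*sqrt(I))
1*T(0 + 3*y(-3)) = 1*(sqrt(2)*sqrt(0 + 3*(1/2 - 1/4*(-3)))) = 1*(sqrt(2)*sqrt(0 + 3*(1/2 + 3/4))) = 1*(sqrt(2)*sqrt(0 + 3*(5/4))) = 1*(sqrt(2)*sqrt(0 + 15/4)) = 1*(sqrt(2)*sqrt(15/4)) = 1*(sqrt(2)*(sqrt(15)/2)) = 1*(sqrt(30)/2) = sqrt(30)/2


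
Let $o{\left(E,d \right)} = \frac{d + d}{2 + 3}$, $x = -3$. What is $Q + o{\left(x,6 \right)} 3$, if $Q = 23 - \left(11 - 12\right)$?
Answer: $\frac{156}{5} \approx 31.2$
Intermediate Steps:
$o{\left(E,d \right)} = \frac{2 d}{5}$
$Q = 24$ ($Q = 23 - -1 = 23 + 1 = 24$)
$Q + o{\left(x,6 \right)} 3 = 24 + \frac{2}{5} \cdot 6 \cdot 3 = 24 + \frac{12}{5} \cdot 3 = 24 + \frac{36}{5} = \frac{156}{5}$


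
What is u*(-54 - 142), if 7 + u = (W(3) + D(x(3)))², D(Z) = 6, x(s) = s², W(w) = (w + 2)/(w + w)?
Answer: -70021/9 ≈ -7780.1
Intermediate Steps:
W(w) = (2 + w)/(2*w) (W(w) = (2 + w)/((2*w)) = (2 + w)*(1/(2*w)) = (2 + w)/(2*w))
u = 1429/36 (u = -7 + ((½)*(2 + 3)/3 + 6)² = -7 + ((½)*(⅓)*5 + 6)² = -7 + (⅚ + 6)² = -7 + (41/6)² = -7 + 1681/36 = 1429/36 ≈ 39.694)
u*(-54 - 142) = 1429*(-54 - 142)/36 = (1429/36)*(-196) = -70021/9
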